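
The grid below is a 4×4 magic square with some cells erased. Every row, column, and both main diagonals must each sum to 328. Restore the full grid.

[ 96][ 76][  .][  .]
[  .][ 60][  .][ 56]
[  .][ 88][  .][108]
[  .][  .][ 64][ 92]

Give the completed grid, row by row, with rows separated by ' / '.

96 76 84 72 / 112 60 100 56 / 52 88 80 108 / 68 104 64 92

Column 2 must total 328; the given cells sum to 224, so (4,2) = 104.
Column 4 must total 328; the given cells sum to 256, so (1,4) = 72.
Main diagonal must total 328; the given cells sum to 248, so (3,3) = 80.
Row 1: 96 + 76 + 72 + ? = 328, so (1,3) = 84.
The remaining cell in row 3 is (3,1) = 328 − 276 = 52.
Row 4: 104 + 64 + 92 + ? = 328, so (4,1) = 68.
The remaining cell in column 1 is (2,1) = 328 − 216 = 112.
Column 3 needs 328; the known cells sum to 228, so (2,3) = 100.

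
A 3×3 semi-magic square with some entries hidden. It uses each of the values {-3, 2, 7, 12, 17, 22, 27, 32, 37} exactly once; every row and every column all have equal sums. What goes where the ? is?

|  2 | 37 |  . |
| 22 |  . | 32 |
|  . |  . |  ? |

The 9 entries sum to 153, so each line sums to 153/3 = 51.
From row 1, 51 − (2 + 37) gives (1,3) = 12.
The remaining cell in row 2 is (2,2) = 51 − 54 = -3.
Column 1: 2 + 22 + ? = 51, so (3,1) = 27.
Column 2: 37 + (-3) + ? = 51, so (3,2) = 17.
The remaining cell in column 3 is (3,3) = 51 − 44 = 7.

7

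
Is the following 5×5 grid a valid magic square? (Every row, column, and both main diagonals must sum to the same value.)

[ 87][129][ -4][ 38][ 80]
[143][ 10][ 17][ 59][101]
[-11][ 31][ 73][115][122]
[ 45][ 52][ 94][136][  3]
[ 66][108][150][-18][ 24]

Yes

Row 1: 87 + 129 + (-4) + 38 + 80 = 330.
Row 2: 143 + 10 + 17 + 59 + 101 = 330.
Row 3: -11 + 31 + 73 + 115 + 122 = 330.
Row 4: 45 + 52 + 94 + 136 + 3 = 330.
Row 5: 66 + 108 + 150 + (-18) + 24 = 330.
Column 1: 87 + 143 + (-11) + 45 + 66 = 330.
Column 2: 129 + 10 + 31 + 52 + 108 = 330.
Column 3: -4 + 17 + 73 + 94 + 150 = 330.
Column 4: 38 + 59 + 115 + 136 + (-18) = 330.
Column 5: 80 + 101 + 122 + 3 + 24 = 330.
Main diagonal: 87 + 10 + 73 + 136 + 24 = 330.
Anti-diagonal: 80 + 59 + 73 + 52 + 66 = 330.
All lines sum to 330.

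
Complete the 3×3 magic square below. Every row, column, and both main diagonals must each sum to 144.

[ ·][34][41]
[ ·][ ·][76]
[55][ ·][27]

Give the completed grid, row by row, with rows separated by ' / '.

69 34 41 / 20 48 76 / 55 62 27

From row 1, 144 − (34 + 41) gives (1,1) = 69.
Row 3 needs 144; the known cells sum to 82, so (3,2) = 62.
Column 1: 69 + 55 + ? = 144, so (2,1) = 20.
Column 2: 34 + 62 + ? = 144, so (2,2) = 48.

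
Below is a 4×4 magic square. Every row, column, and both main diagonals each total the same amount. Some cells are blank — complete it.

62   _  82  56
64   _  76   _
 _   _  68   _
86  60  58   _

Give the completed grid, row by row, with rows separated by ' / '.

Column 3 is already complete: 82 + 76 + 68 + 58 = 284, so that is the magic constant.
From row 1, 284 − (62 + 82 + 56) gives (1,2) = 84.
Row 4 must total 284; the given cells sum to 204, so (4,4) = 80.
From column 1, 284 − (62 + 64 + 86) gives (3,1) = 72.
The remaining cell in main diagonal is (2,2) = 284 − 210 = 74.
Anti-diagonal must total 284; the given cells sum to 218, so (3,2) = 66.
Row 2: 64 + 74 + 76 + ? = 284, so (2,4) = 70.
Row 3 needs 284; the known cells sum to 206, so (3,4) = 78.

62 84 82 56 / 64 74 76 70 / 72 66 68 78 / 86 60 58 80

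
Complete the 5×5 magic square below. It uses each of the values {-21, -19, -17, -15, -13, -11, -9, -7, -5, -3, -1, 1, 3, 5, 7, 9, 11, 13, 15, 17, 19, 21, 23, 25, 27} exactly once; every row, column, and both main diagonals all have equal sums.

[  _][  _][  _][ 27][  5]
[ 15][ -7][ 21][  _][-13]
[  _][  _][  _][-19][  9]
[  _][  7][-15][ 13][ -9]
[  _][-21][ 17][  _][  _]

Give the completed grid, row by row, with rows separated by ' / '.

-17 11 -11 27 5 / 15 -7 21 -1 -13 / -3 25 3 -19 9 / 19 7 -15 13 -9 / 1 -21 17 -5 23

The 25 entries sum to 75, so each line sums to 75/5 = 15.
From row 2, 15 − (15 + (-7) + 21 + (-13)) gives (2,4) = -1.
Using row 4: 7 + (-15) + 13 + (-9) + ? → (4,1) = 15 − (-4) = 19.
The remaining cell in column 4 is (5,4) = 15 − 20 = -5.
The remaining cell in column 5 is (5,5) = 15 − (-8) = 23.
Using row 5: -21 + 17 + (-5) + 23 + ? → (5,1) = 15 − 14 = 1.
From anti-diagonal, 15 − (5 + (-1) + 7 + 1) gives (3,3) = 3.
Column 3 must total 15; the given cells sum to 26, so (1,3) = -11.
Using main diagonal: -7 + 3 + 13 + 23 + ? → (1,1) = 15 − 32 = -17.
Row 1 needs 15; the known cells sum to 4, so (1,2) = 11.
Column 1 needs 15; the known cells sum to 18, so (3,1) = -3.
From column 2, 15 − (11 + (-7) + 7 + (-21)) gives (3,2) = 25.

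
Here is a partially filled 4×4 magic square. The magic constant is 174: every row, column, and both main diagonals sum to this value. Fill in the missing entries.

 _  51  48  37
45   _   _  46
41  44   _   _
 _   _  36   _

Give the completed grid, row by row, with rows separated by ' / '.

Using row 1: 51 + 48 + 37 + ? → (1,1) = 174 − 136 = 38.
Column 1 needs 174; the known cells sum to 124, so (4,1) = 50.
Anti-diagonal needs 174; the known cells sum to 131, so (2,3) = 43.
Row 2 needs 174; the known cells sum to 134, so (2,2) = 40.
Using column 2: 51 + 40 + 44 + ? → (4,2) = 174 − 135 = 39.
Column 3 must total 174; the given cells sum to 127, so (3,3) = 47.
From main diagonal, 174 − (38 + 40 + 47) gives (4,4) = 49.
Row 3: 41 + 44 + 47 + ? = 174, so (3,4) = 42.

38 51 48 37 / 45 40 43 46 / 41 44 47 42 / 50 39 36 49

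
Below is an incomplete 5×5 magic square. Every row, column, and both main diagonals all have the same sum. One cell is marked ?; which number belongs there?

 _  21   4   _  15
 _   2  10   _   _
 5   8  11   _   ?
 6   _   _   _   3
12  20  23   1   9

Row 5 is complete and sums to 65; that is the magic constant.
From column 2, 65 − (21 + 2 + 8 + 20) gives (4,2) = 14.
Using column 3: 4 + 10 + 11 + 23 + ? → (4,3) = 65 − 48 = 17.
Using anti-diagonal: 15 + 11 + 14 + 12 + ? → (2,4) = 65 − 52 = 13.
Using row 4: 6 + 14 + 17 + 3 + ? → (4,4) = 65 − 40 = 25.
The remaining cell in main diagonal is (1,1) = 65 − 47 = 18.
From row 1, 65 − (18 + 21 + 4 + 15) gives (1,4) = 7.
Column 1 needs 65; the known cells sum to 41, so (2,1) = 24.
From column 4, 65 − (7 + 13 + 25 + 1) gives (3,4) = 19.
The remaining cell in row 2 is (2,5) = 65 − 49 = 16.
Row 3 must total 65; the given cells sum to 43, so (3,5) = 22.

22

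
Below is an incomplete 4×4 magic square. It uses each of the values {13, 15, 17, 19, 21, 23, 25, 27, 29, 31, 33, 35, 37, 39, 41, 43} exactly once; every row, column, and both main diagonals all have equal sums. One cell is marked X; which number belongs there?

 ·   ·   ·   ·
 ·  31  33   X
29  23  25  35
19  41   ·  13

27

The 16 entries sum to 448, so each line sums to 448/4 = 112.
Row 4 must total 112; the given cells sum to 73, so (4,3) = 39.
The remaining cell in column 2 is (1,2) = 112 − 95 = 17.
Column 3 needs 112; the known cells sum to 97, so (1,3) = 15.
Using main diagonal: 31 + 25 + 13 + ? → (1,1) = 112 − 69 = 43.
Anti-diagonal must total 112; the given cells sum to 75, so (1,4) = 37.
Column 1: 43 + 29 + 19 + ? = 112, so (2,1) = 21.
Column 4: 37 + 35 + 13 + ? = 112, so (2,4) = 27.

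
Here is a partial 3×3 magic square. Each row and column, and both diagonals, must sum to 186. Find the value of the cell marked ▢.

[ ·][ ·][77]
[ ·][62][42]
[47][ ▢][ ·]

72

Row 2 needs 186; the known cells sum to 104, so (2,1) = 82.
From column 1, 186 − (82 + 47) gives (1,1) = 57.
From column 3, 186 − (77 + 42) gives (3,3) = 67.
The remaining cell in row 1 is (1,2) = 186 − 134 = 52.
Row 3 needs 186; the known cells sum to 114, so (3,2) = 72.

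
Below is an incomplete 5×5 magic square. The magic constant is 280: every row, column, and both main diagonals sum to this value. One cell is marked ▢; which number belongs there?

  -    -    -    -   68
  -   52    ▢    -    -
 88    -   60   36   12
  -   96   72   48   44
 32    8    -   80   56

Row 3 must total 280; the given cells sum to 196, so (3,2) = 84.
Row 4 must total 280; the given cells sum to 260, so (4,1) = 20.
From row 5, 280 − (32 + 8 + 80 + 56) gives (5,3) = 104.
From column 2, 280 − (52 + 84 + 96 + 8) gives (1,2) = 40.
Column 5 needs 280; the known cells sum to 180, so (2,5) = 100.
Using main diagonal: 52 + 60 + 48 + 56 + ? → (1,1) = 280 − 216 = 64.
Using anti-diagonal: 68 + 60 + 96 + 32 + ? → (2,4) = 280 − 256 = 24.
The remaining cell in column 1 is (2,1) = 280 − 204 = 76.
From column 4, 280 − (24 + 36 + 48 + 80) gives (1,4) = 92.
Row 1: 64 + 40 + 92 + 68 + ? = 280, so (1,3) = 16.
Using row 2: 76 + 52 + 24 + 100 + ? → (2,3) = 280 − 252 = 28.

28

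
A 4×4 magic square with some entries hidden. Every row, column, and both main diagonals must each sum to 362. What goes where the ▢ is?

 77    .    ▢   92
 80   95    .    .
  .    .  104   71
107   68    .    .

83

Column 1 must total 362; the given cells sum to 264, so (3,1) = 98.
Main diagonal needs 362; the known cells sum to 276, so (4,4) = 86.
Row 3: 98 + 104 + 71 + ? = 362, so (3,2) = 89.
Using row 4: 107 + 68 + 86 + ? → (4,3) = 362 − 261 = 101.
Using column 2: 95 + 89 + 68 + ? → (1,2) = 362 − 252 = 110.
The remaining cell in column 4 is (2,4) = 362 − 249 = 113.
Anti-diagonal must total 362; the given cells sum to 288, so (2,3) = 74.
Using row 1: 77 + 110 + 92 + ? → (1,3) = 362 − 279 = 83.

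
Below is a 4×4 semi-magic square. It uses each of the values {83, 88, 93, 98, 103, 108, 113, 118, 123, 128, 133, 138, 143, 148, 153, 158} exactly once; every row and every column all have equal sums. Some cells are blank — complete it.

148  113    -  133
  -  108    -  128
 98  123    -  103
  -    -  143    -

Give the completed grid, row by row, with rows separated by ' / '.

148 113 88 133 / 153 108 93 128 / 98 123 158 103 / 83 138 143 118

The 16 entries sum to 1928, so each line sums to 1928/4 = 482.
The remaining cell in row 1 is (1,3) = 482 − 394 = 88.
The remaining cell in row 3 is (3,3) = 482 − 324 = 158.
Column 2: 113 + 108 + 123 + ? = 482, so (4,2) = 138.
The remaining cell in column 3 is (2,3) = 482 − 389 = 93.
Column 4 needs 482; the known cells sum to 364, so (4,4) = 118.
Row 2 must total 482; the given cells sum to 329, so (2,1) = 153.
Row 4 needs 482; the known cells sum to 399, so (4,1) = 83.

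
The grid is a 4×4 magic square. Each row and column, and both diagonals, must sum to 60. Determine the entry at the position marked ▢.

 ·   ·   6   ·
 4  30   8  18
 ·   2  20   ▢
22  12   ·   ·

Using column 2: 30 + 2 + 12 + ? → (1,2) = 60 − 44 = 16.
The remaining cell in column 3 is (4,3) = 60 − 34 = 26.
Using anti-diagonal: 8 + 2 + 22 + ? → (1,4) = 60 − 32 = 28.
Row 1 needs 60; the known cells sum to 50, so (1,1) = 10.
Row 4 must total 60; the given cells sum to 60, so (4,4) = 0.
The remaining cell in column 1 is (3,1) = 60 − 36 = 24.
From column 4, 60 − (28 + 18 + 0) gives (3,4) = 14.

14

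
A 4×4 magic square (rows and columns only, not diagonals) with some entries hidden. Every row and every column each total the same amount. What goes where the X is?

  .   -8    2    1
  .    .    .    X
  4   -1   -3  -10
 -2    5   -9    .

3

Row 3 is complete and sums to -10; that is the magic constant.
Using row 1: -8 + 2 + 1 + ? → (1,1) = -10 − (-5) = -5.
From row 4, -10 − (-2 + 5 + (-9)) gives (4,4) = -4.
Column 1 must total -10; the given cells sum to -3, so (2,1) = -7.
From column 2, -10 − (-8 + (-1) + 5) gives (2,2) = -6.
The remaining cell in column 3 is (2,3) = -10 − (-10) = 0.
Using column 4: 1 + (-10) + (-4) + ? → (2,4) = -10 − (-13) = 3.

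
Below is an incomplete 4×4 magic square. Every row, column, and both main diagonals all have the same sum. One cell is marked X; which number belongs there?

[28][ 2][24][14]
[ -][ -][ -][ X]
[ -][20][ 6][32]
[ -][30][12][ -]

4

Row 1 is complete and sums to 68; that is the magic constant.
Using row 3: 20 + 6 + 32 + ? → (3,1) = 68 − 58 = 10.
Column 2 must total 68; the given cells sum to 52, so (2,2) = 16.
Column 3 must total 68; the given cells sum to 42, so (2,3) = 26.
The remaining cell in main diagonal is (4,4) = 68 − 50 = 18.
The remaining cell in anti-diagonal is (4,1) = 68 − 60 = 8.
Column 1 must total 68; the given cells sum to 46, so (2,1) = 22.
Column 4: 14 + 32 + 18 + ? = 68, so (2,4) = 4.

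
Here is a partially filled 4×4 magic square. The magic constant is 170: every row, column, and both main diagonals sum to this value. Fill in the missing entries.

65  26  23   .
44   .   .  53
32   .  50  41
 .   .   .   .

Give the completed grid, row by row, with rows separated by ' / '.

65 26 23 56 / 44 35 38 53 / 32 47 50 41 / 29 62 59 20

The remaining cell in row 1 is (1,4) = 170 − 114 = 56.
Using row 3: 32 + 50 + 41 + ? → (3,2) = 170 − 123 = 47.
Column 1 needs 170; the known cells sum to 141, so (4,1) = 29.
Column 4 must total 170; the given cells sum to 150, so (4,4) = 20.
From main diagonal, 170 − (65 + 50 + 20) gives (2,2) = 35.
Using anti-diagonal: 56 + 47 + 29 + ? → (2,3) = 170 − 132 = 38.
Using column 2: 26 + 35 + 47 + ? → (4,2) = 170 − 108 = 62.
Column 3 needs 170; the known cells sum to 111, so (4,3) = 59.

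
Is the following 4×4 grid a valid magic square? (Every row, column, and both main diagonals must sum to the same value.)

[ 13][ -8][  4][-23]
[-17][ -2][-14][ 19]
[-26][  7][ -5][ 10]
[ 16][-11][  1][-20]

Row 1: 13 + (-8) + 4 + (-23) = -14.
Row 2: -17 + (-2) + (-14) + 19 = -14.
Row 3: -26 + 7 + (-5) + 10 = -14.
Row 4: 16 + (-11) + 1 + (-20) = -14.
Column 1: 13 + (-17) + (-26) + 16 = -14.
Column 2: -8 + (-2) + 7 + (-11) = -14.
Column 3: 4 + (-14) + (-5) + 1 = -14.
Column 4: -23 + 19 + 10 + (-20) = -14.
Main diagonal: 13 + (-2) + (-5) + (-20) = -14.
Anti-diagonal: -23 + (-14) + 7 + 16 = -14.
All lines sum to -14.

Yes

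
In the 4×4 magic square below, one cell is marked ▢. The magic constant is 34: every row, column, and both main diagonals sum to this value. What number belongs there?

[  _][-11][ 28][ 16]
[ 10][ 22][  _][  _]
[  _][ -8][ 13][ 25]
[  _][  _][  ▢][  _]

Row 1: -11 + 28 + 16 + ? = 34, so (1,1) = 1.
Row 3 must total 34; the given cells sum to 30, so (3,1) = 4.
Column 1: 1 + 10 + 4 + ? = 34, so (4,1) = 19.
Using column 2: -11 + 22 + (-8) + ? → (4,2) = 34 − 3 = 31.
Main diagonal must total 34; the given cells sum to 36, so (4,4) = -2.
Using anti-diagonal: 16 + (-8) + 19 + ? → (2,3) = 34 − 27 = 7.
Row 2: 10 + 22 + 7 + ? = 34, so (2,4) = -5.
Row 4: 19 + 31 + (-2) + ? = 34, so (4,3) = -14.

-14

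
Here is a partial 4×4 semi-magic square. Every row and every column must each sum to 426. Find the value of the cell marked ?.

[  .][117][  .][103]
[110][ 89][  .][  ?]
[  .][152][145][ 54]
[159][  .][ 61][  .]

131

The remaining cell in row 3 is (3,1) = 426 − 351 = 75.
Column 1: 110 + 75 + 159 + ? = 426, so (1,1) = 82.
From column 2, 426 − (117 + 89 + 152) gives (4,2) = 68.
Using row 1: 82 + 117 + 103 + ? → (1,3) = 426 − 302 = 124.
Row 4: 159 + 68 + 61 + ? = 426, so (4,4) = 138.
The remaining cell in column 3 is (2,3) = 426 − 330 = 96.
Column 4 needs 426; the known cells sum to 295, so (2,4) = 131.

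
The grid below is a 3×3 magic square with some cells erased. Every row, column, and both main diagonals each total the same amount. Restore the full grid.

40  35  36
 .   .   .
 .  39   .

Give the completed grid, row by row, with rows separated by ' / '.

40 35 36 / 33 37 41 / 38 39 34

Row 1 is already complete: 40 + 35 + 36 = 111, so that is the magic constant.
Column 2 must total 111; the given cells sum to 74, so (2,2) = 37.
Main diagonal must total 111; the given cells sum to 77, so (3,3) = 34.
Anti-diagonal needs 111; the known cells sum to 73, so (3,1) = 38.
Using column 1: 40 + 38 + ? → (2,1) = 111 − 78 = 33.
Column 3: 36 + 34 + ? = 111, so (2,3) = 41.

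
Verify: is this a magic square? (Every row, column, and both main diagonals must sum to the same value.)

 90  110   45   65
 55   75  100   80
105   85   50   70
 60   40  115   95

Row 1: 90 + 110 + 45 + 65 = 310.
Row 2: 55 + 75 + 100 + 80 = 310.
Row 3: 105 + 85 + 50 + 70 = 310.
Row 4: 60 + 40 + 115 + 95 = 310.
Column 1: 90 + 55 + 105 + 60 = 310.
Column 2: 110 + 75 + 85 + 40 = 310.
Column 3: 45 + 100 + 50 + 115 = 310.
Column 4: 65 + 80 + 70 + 95 = 310.
Main diagonal: 90 + 75 + 50 + 95 = 310.
Anti-diagonal: 65 + 100 + 85 + 60 = 310.
All lines sum to 310.

Yes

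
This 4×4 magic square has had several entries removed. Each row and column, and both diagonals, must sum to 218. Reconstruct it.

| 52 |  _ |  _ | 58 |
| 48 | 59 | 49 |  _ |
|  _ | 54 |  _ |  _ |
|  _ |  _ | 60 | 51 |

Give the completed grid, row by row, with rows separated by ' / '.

52 55 53 58 / 48 59 49 62 / 61 54 56 47 / 57 50 60 51

From row 2, 218 − (48 + 59 + 49) gives (2,4) = 62.
Column 4 must total 218; the given cells sum to 171, so (3,4) = 47.
Main diagonal: 52 + 59 + 51 + ? = 218, so (3,3) = 56.
Anti-diagonal must total 218; the given cells sum to 161, so (4,1) = 57.
Row 3: 54 + 56 + 47 + ? = 218, so (3,1) = 61.
Using row 4: 57 + 60 + 51 + ? → (4,2) = 218 − 168 = 50.
Using column 2: 59 + 54 + 50 + ? → (1,2) = 218 − 163 = 55.
The remaining cell in column 3 is (1,3) = 218 − 165 = 53.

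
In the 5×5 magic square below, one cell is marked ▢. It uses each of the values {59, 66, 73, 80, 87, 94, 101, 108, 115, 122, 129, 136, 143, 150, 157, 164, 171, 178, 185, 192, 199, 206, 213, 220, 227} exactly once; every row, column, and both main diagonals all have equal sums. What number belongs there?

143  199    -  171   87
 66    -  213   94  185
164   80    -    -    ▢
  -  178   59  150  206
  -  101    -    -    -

108

The 25 entries sum to 3575, so each line sums to 3575/5 = 715.
From row 1, 715 − (143 + 199 + 171 + 87) gives (1,3) = 115.
Row 2: 66 + 213 + 94 + 185 + ? = 715, so (2,2) = 157.
Using row 4: 178 + 59 + 150 + 206 + ? → (4,1) = 715 − 593 = 122.
Column 1 needs 715; the known cells sum to 495, so (5,1) = 220.
Anti-diagonal needs 715; the known cells sum to 579, so (3,3) = 136.
Using column 3: 115 + 213 + 136 + 59 + ? → (5,3) = 715 − 523 = 192.
Main diagonal: 143 + 157 + 136 + 150 + ? = 715, so (5,5) = 129.
Row 5: 220 + 101 + 192 + 129 + ? = 715, so (5,4) = 73.
Column 4 needs 715; the known cells sum to 488, so (3,4) = 227.
Column 5 needs 715; the known cells sum to 607, so (3,5) = 108.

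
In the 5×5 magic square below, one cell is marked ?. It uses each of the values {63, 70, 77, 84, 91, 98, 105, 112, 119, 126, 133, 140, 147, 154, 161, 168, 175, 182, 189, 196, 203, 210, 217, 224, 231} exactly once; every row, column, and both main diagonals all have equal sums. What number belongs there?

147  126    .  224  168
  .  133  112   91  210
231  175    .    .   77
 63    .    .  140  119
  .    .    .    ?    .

The 25 entries sum to 3675, so each line sums to 3675/5 = 735.
The remaining cell in row 1 is (1,3) = 735 − 665 = 70.
Using row 2: 133 + 112 + 91 + 210 + ? → (2,1) = 735 − 546 = 189.
Using column 1: 147 + 189 + 231 + 63 + ? → (5,1) = 735 − 630 = 105.
Column 5 needs 735; the known cells sum to 574, so (5,5) = 161.
Main diagonal must total 735; the given cells sum to 581, so (3,3) = 154.
Using anti-diagonal: 168 + 91 + 154 + 105 + ? → (4,2) = 735 − 518 = 217.
Row 3 must total 735; the given cells sum to 637, so (3,4) = 98.
Using row 4: 63 + 217 + 140 + 119 + ? → (4,3) = 735 − 539 = 196.
Column 2 must total 735; the given cells sum to 651, so (5,2) = 84.
Column 3 must total 735; the given cells sum to 532, so (5,3) = 203.
Using column 4: 224 + 91 + 98 + 140 + ? → (5,4) = 735 − 553 = 182.

182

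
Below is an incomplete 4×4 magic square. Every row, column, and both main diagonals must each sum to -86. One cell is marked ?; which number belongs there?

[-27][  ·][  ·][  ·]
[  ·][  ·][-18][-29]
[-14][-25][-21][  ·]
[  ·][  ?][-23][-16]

Row 3: -14 + (-25) + (-21) + ? = -86, so (3,4) = -26.
Column 3: -18 + (-21) + (-23) + ? = -86, so (1,3) = -24.
Using column 4: -29 + (-26) + (-16) + ? → (1,4) = -86 − (-71) = -15.
Main diagonal: -27 + (-21) + (-16) + ? = -86, so (2,2) = -22.
The remaining cell in anti-diagonal is (4,1) = -86 − (-58) = -28.
Row 1 must total -86; the given cells sum to -66, so (1,2) = -20.
Using row 2: -22 + (-18) + (-29) + ? → (2,1) = -86 − (-69) = -17.
Row 4 needs -86; the known cells sum to -67, so (4,2) = -19.

-19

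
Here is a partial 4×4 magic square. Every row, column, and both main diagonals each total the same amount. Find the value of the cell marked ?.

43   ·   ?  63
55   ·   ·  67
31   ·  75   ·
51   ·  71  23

Column 1 is complete and sums to 180; that is the magic constant.
Row 4 must total 180; the given cells sum to 145, so (4,2) = 35.
Using column 4: 63 + 67 + 23 + ? → (3,4) = 180 − 153 = 27.
From main diagonal, 180 − (43 + 75 + 23) gives (2,2) = 39.
The remaining cell in row 2 is (2,3) = 180 − 161 = 19.
Using row 3: 31 + 75 + 27 + ? → (3,2) = 180 − 133 = 47.
Column 2: 39 + 47 + 35 + ? = 180, so (1,2) = 59.
Column 3: 19 + 75 + 71 + ? = 180, so (1,3) = 15.

15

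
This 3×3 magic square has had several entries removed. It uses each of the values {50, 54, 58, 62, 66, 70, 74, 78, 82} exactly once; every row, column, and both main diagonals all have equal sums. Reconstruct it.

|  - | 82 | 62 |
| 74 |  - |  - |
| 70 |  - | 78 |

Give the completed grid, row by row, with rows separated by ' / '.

The 9 entries sum to 594, so each line sums to 594/3 = 198.
Row 1 needs 198; the known cells sum to 144, so (1,1) = 54.
From row 3, 198 − (70 + 78) gives (3,2) = 50.
Column 2: 82 + 50 + ? = 198, so (2,2) = 66.
Column 3: 62 + 78 + ? = 198, so (2,3) = 58.

54 82 62 / 74 66 58 / 70 50 78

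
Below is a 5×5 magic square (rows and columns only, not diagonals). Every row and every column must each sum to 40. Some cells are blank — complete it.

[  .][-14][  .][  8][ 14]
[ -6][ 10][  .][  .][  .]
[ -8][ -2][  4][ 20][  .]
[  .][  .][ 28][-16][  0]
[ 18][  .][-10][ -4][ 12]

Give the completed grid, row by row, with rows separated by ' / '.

30 -14 2 8 14 / -6 10 16 32 -12 / -8 -2 4 20 26 / 6 22 28 -16 0 / 18 24 -10 -4 12

Row 3 must total 40; the given cells sum to 14, so (3,5) = 26.
From row 5, 40 − (18 + (-10) + (-4) + 12) gives (5,2) = 24.
Column 2 needs 40; the known cells sum to 18, so (4,2) = 22.
From column 4, 40 − (8 + 20 + (-16) + (-4)) gives (2,4) = 32.
Column 5 needs 40; the known cells sum to 52, so (2,5) = -12.
From row 2, 40 − (-6 + 10 + 32 + (-12)) gives (2,3) = 16.
Using row 4: 22 + 28 + (-16) + 0 + ? → (4,1) = 40 − 34 = 6.
The remaining cell in column 1 is (1,1) = 40 − 10 = 30.
Using column 3: 16 + 4 + 28 + (-10) + ? → (1,3) = 40 − 38 = 2.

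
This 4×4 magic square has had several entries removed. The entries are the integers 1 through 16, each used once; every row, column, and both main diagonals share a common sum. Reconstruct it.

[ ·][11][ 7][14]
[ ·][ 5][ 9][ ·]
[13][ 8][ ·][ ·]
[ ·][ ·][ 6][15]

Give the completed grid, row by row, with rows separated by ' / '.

The entries are 1 through 16, which sum to 136, so each line sums to 136/4 = 34.
Row 1 needs 34; the known cells sum to 32, so (1,1) = 2.
Column 2: 11 + 5 + 8 + ? = 34, so (4,2) = 10.
The remaining cell in column 3 is (3,3) = 34 − 22 = 12.
Using anti-diagonal: 14 + 9 + 8 + ? → (4,1) = 34 − 31 = 3.
Row 3 must total 34; the given cells sum to 33, so (3,4) = 1.
Column 1: 2 + 13 + 3 + ? = 34, so (2,1) = 16.
Column 4: 14 + 1 + 15 + ? = 34, so (2,4) = 4.

2 11 7 14 / 16 5 9 4 / 13 8 12 1 / 3 10 6 15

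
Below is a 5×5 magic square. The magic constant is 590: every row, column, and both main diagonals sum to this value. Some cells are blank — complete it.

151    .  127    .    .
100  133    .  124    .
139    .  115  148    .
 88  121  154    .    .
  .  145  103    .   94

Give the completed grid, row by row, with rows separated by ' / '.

Column 1 needs 590; the known cells sum to 478, so (5,1) = 112.
Column 3: 127 + 115 + 154 + 103 + ? = 590, so (2,3) = 91.
Using main diagonal: 151 + 133 + 115 + 94 + ? → (4,4) = 590 − 493 = 97.
Anti-diagonal needs 590; the known cells sum to 472, so (1,5) = 118.
The remaining cell in row 2 is (2,5) = 590 − 448 = 142.
Row 4: 88 + 121 + 154 + 97 + ? = 590, so (4,5) = 130.
From row 5, 590 − (112 + 145 + 103 + 94) gives (5,4) = 136.
From column 4, 590 − (124 + 148 + 97 + 136) gives (1,4) = 85.
Column 5 needs 590; the known cells sum to 484, so (3,5) = 106.
Row 1 must total 590; the given cells sum to 481, so (1,2) = 109.
Row 3 needs 590; the known cells sum to 508, so (3,2) = 82.

151 109 127 85 118 / 100 133 91 124 142 / 139 82 115 148 106 / 88 121 154 97 130 / 112 145 103 136 94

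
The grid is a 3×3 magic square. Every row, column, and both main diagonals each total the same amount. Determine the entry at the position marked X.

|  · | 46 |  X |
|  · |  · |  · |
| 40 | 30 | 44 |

Row 3 is complete and sums to 114; that is the magic constant.
Column 2 must total 114; the given cells sum to 76, so (2,2) = 38.
Main diagonal: 38 + 44 + ? = 114, so (1,1) = 32.
From anti-diagonal, 114 − (38 + 40) gives (1,3) = 36.

36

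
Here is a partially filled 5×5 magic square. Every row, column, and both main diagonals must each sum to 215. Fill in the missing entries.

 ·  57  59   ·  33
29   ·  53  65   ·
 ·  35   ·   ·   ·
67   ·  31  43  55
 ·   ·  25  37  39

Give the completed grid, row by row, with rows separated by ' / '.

Row 4 needs 215; the known cells sum to 196, so (4,2) = 19.
The remaining cell in column 3 is (3,3) = 215 − 168 = 47.
Using anti-diagonal: 33 + 65 + 47 + 19 + ? → (5,1) = 215 − 164 = 51.
Row 5 needs 215; the known cells sum to 152, so (5,2) = 63.
Column 2: 57 + 35 + 19 + 63 + ? = 215, so (2,2) = 41.
From main diagonal, 215 − (41 + 47 + 43 + 39) gives (1,1) = 45.
From row 1, 215 − (45 + 57 + 59 + 33) gives (1,4) = 21.
From row 2, 215 − (29 + 41 + 53 + 65) gives (2,5) = 27.
Column 1 must total 215; the given cells sum to 192, so (3,1) = 23.
From column 4, 215 − (21 + 65 + 43 + 37) gives (3,4) = 49.
Column 5: 33 + 27 + 55 + 39 + ? = 215, so (3,5) = 61.

45 57 59 21 33 / 29 41 53 65 27 / 23 35 47 49 61 / 67 19 31 43 55 / 51 63 25 37 39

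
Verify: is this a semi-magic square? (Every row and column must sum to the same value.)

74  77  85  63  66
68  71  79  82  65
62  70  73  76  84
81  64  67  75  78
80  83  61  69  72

Row 1: 74 + 77 + 85 + 63 + 66 = 365.
Row 2: 68 + 71 + 79 + 82 + 65 = 365.
Row 3: 62 + 70 + 73 + 76 + 84 = 365.
Row 4: 81 + 64 + 67 + 75 + 78 = 365.
Row 5: 80 + 83 + 61 + 69 + 72 = 365.
Column 1: 74 + 68 + 62 + 81 + 80 = 365.
Column 2: 77 + 71 + 70 + 64 + 83 = 365.
Column 3: 85 + 79 + 73 + 67 + 61 = 365.
Column 4: 63 + 82 + 76 + 75 + 69 = 365.
Column 5: 66 + 65 + 84 + 78 + 72 = 365.
All lines sum to 365.

Yes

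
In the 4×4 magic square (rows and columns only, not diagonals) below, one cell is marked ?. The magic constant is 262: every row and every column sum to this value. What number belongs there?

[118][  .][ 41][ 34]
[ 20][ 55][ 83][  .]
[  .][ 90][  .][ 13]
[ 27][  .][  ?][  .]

Using row 1: 118 + 41 + 34 + ? → (1,2) = 262 − 193 = 69.
Row 2: 20 + 55 + 83 + ? = 262, so (2,4) = 104.
Column 1: 118 + 20 + 27 + ? = 262, so (3,1) = 97.
Column 2 needs 262; the known cells sum to 214, so (4,2) = 48.
Using column 4: 34 + 104 + 13 + ? → (4,4) = 262 − 151 = 111.
Row 3: 97 + 90 + 13 + ? = 262, so (3,3) = 62.
Row 4 must total 262; the given cells sum to 186, so (4,3) = 76.

76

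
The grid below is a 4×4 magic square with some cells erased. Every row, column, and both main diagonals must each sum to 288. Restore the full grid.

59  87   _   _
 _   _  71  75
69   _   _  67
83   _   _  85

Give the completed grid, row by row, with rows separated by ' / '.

59 87 81 61 / 77 65 71 75 / 69 73 79 67 / 83 63 57 85

Using column 1: 59 + 69 + 83 + ? → (2,1) = 288 − 211 = 77.
From column 4, 288 − (75 + 67 + 85) gives (1,4) = 61.
Anti-diagonal must total 288; the given cells sum to 215, so (3,2) = 73.
Row 1: 59 + 87 + 61 + ? = 288, so (1,3) = 81.
Row 2 needs 288; the known cells sum to 223, so (2,2) = 65.
Row 3: 69 + 73 + 67 + ? = 288, so (3,3) = 79.
The remaining cell in column 2 is (4,2) = 288 − 225 = 63.
Using column 3: 81 + 71 + 79 + ? → (4,3) = 288 − 231 = 57.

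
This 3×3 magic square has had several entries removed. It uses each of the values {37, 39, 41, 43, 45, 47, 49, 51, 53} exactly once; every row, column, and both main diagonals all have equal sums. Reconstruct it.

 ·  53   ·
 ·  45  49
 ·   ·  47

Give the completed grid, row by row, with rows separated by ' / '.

The 9 entries sum to 405, so each line sums to 405/3 = 135.
Row 2 must total 135; the given cells sum to 94, so (2,1) = 41.
Column 2 must total 135; the given cells sum to 98, so (3,2) = 37.
From column 3, 135 − (49 + 47) gives (1,3) = 39.
From main diagonal, 135 − (45 + 47) gives (1,1) = 43.
Using anti-diagonal: 39 + 45 + ? → (3,1) = 135 − 84 = 51.

43 53 39 / 41 45 49 / 51 37 47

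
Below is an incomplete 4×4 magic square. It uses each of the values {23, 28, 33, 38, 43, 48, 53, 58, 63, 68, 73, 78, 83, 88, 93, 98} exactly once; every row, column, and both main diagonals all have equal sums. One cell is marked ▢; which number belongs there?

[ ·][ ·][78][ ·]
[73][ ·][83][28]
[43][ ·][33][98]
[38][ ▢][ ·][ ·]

93

The 16 entries sum to 968, so each line sums to 968/4 = 242.
From row 2, 242 − (73 + 83 + 28) gives (2,2) = 58.
The remaining cell in row 3 is (3,2) = 242 − 174 = 68.
Column 1: 73 + 43 + 38 + ? = 242, so (1,1) = 88.
From column 3, 242 − (78 + 83 + 33) gives (4,3) = 48.
Main diagonal must total 242; the given cells sum to 179, so (4,4) = 63.
Anti-diagonal: 83 + 68 + 38 + ? = 242, so (1,4) = 53.
Row 1: 88 + 78 + 53 + ? = 242, so (1,2) = 23.
Using row 4: 38 + 48 + 63 + ? → (4,2) = 242 − 149 = 93.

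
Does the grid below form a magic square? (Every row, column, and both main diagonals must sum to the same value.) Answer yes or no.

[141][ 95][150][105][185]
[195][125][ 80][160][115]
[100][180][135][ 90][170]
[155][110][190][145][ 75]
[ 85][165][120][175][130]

No — column 4 sums to 675 but row 1 sums to 676.

Row 1: 141 + 95 + 150 + 105 + 185 = 676.
Row 2: 195 + 125 + 80 + 160 + 115 = 675.
Row 3: 100 + 180 + 135 + 90 + 170 = 675.
Row 4: 155 + 110 + 190 + 145 + 75 = 675.
Row 5: 85 + 165 + 120 + 175 + 130 = 675.
Column 1: 141 + 195 + 100 + 155 + 85 = 676.
Column 2: 95 + 125 + 180 + 110 + 165 = 675.
Column 3: 150 + 80 + 135 + 190 + 120 = 675.
Column 4: 105 + 160 + 90 + 145 + 175 = 675.
Column 5: 185 + 115 + 170 + 75 + 130 = 675.
Main diagonal: 141 + 125 + 135 + 145 + 130 = 676.
Anti-diagonal: 185 + 160 + 135 + 110 + 85 = 675.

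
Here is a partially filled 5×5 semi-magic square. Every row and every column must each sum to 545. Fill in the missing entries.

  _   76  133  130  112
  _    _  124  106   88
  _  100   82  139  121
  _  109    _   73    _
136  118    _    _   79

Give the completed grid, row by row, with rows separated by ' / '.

94 76 133 130 112 / 85 142 124 106 88 / 103 100 82 139 121 / 127 109 91 73 145 / 136 118 115 97 79

Row 1 needs 545; the known cells sum to 451, so (1,1) = 94.
The remaining cell in row 3 is (3,1) = 545 − 442 = 103.
Column 2 needs 545; the known cells sum to 403, so (2,2) = 142.
Column 4: 130 + 106 + 139 + 73 + ? = 545, so (5,4) = 97.
From column 5, 545 − (112 + 88 + 121 + 79) gives (4,5) = 145.
Row 2: 142 + 124 + 106 + 88 + ? = 545, so (2,1) = 85.
The remaining cell in row 5 is (5,3) = 545 − 430 = 115.
Column 1 must total 545; the given cells sum to 418, so (4,1) = 127.
Column 3 needs 545; the known cells sum to 454, so (4,3) = 91.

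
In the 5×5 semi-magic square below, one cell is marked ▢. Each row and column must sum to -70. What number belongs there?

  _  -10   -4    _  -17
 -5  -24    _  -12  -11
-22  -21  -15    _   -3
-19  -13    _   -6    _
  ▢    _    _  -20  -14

-8

From row 2, -70 − (-5 + (-24) + (-12) + (-11)) gives (2,3) = -18.
Row 3 must total -70; the given cells sum to -61, so (3,4) = -9.
Using column 2: -10 + (-24) + (-21) + (-13) + ? → (5,2) = -70 − (-68) = -2.
The remaining cell in column 4 is (1,4) = -70 − (-47) = -23.
Column 5 must total -70; the given cells sum to -45, so (4,5) = -25.
Using row 1: -10 + (-4) + (-23) + (-17) + ? → (1,1) = -70 − (-54) = -16.
Row 4 needs -70; the known cells sum to -63, so (4,3) = -7.
Column 1 needs -70; the known cells sum to -62, so (5,1) = -8.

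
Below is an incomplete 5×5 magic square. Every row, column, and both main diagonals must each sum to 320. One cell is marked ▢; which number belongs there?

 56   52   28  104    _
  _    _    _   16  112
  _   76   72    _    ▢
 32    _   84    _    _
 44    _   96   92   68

The remaining cell in row 1 is (1,5) = 320 − 240 = 80.
Row 5 must total 320; the given cells sum to 300, so (5,2) = 20.
Column 3: 28 + 72 + 84 + 96 + ? = 320, so (2,3) = 40.
From anti-diagonal, 320 − (80 + 16 + 72 + 44) gives (4,2) = 108.
Column 2 must total 320; the given cells sum to 256, so (2,2) = 64.
Main diagonal must total 320; the given cells sum to 260, so (4,4) = 60.
Row 2: 64 + 40 + 16 + 112 + ? = 320, so (2,1) = 88.
Row 4: 32 + 108 + 84 + 60 + ? = 320, so (4,5) = 36.
Column 1: 56 + 88 + 32 + 44 + ? = 320, so (3,1) = 100.
Column 4: 104 + 16 + 60 + 92 + ? = 320, so (3,4) = 48.
The remaining cell in column 5 is (3,5) = 320 − 296 = 24.

24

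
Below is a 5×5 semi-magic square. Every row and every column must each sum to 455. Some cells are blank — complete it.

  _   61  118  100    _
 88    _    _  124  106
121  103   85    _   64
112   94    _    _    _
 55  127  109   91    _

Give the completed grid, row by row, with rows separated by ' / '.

79 61 118 100 97 / 88 70 67 124 106 / 121 103 85 82 64 / 112 94 76 58 115 / 55 127 109 91 73

The remaining cell in row 3 is (3,4) = 455 − 373 = 82.
The remaining cell in row 5 is (5,5) = 455 − 382 = 73.
Using column 1: 88 + 121 + 112 + 55 + ? → (1,1) = 455 − 376 = 79.
Column 2 must total 455; the given cells sum to 385, so (2,2) = 70.
Column 4 needs 455; the known cells sum to 397, so (4,4) = 58.
From row 1, 455 − (79 + 61 + 118 + 100) gives (1,5) = 97.
The remaining cell in row 2 is (2,3) = 455 − 388 = 67.
The remaining cell in column 3 is (4,3) = 455 − 379 = 76.
Using column 5: 97 + 106 + 64 + 73 + ? → (4,5) = 455 − 340 = 115.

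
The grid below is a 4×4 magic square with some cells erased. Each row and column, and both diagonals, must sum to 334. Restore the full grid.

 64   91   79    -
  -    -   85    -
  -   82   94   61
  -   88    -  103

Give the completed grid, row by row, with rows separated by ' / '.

Row 1 needs 334; the known cells sum to 234, so (1,4) = 100.
Row 3 must total 334; the given cells sum to 237, so (3,1) = 97.
The remaining cell in column 2 is (2,2) = 334 − 261 = 73.
From column 3, 334 − (79 + 85 + 94) gives (4,3) = 76.
Column 4 must total 334; the given cells sum to 264, so (2,4) = 70.
Anti-diagonal: 100 + 85 + 82 + ? = 334, so (4,1) = 67.
Row 2 needs 334; the known cells sum to 228, so (2,1) = 106.

64 91 79 100 / 106 73 85 70 / 97 82 94 61 / 67 88 76 103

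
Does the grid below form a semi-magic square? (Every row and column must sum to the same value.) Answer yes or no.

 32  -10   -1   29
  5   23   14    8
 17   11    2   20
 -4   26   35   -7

Row 1: 32 + (-10) + (-1) + 29 = 50.
Row 2: 5 + 23 + 14 + 8 = 50.
Row 3: 17 + 11 + 2 + 20 = 50.
Row 4: -4 + 26 + 35 + (-7) = 50.
Column 1: 32 + 5 + 17 + (-4) = 50.
Column 2: -10 + 23 + 11 + 26 = 50.
Column 3: -1 + 14 + 2 + 35 = 50.
Column 4: 29 + 8 + 20 + (-7) = 50.
All lines sum to 50.

Yes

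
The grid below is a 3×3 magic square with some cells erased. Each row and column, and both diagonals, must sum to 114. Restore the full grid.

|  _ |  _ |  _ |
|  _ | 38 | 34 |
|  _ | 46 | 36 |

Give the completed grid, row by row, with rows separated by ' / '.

40 30 44 / 42 38 34 / 32 46 36

From row 2, 114 − (38 + 34) gives (2,1) = 42.
Row 3: 46 + 36 + ? = 114, so (3,1) = 32.
Using column 1: 42 + 32 + ? → (1,1) = 114 − 74 = 40.
Column 2 needs 114; the known cells sum to 84, so (1,2) = 30.
Column 3 needs 114; the known cells sum to 70, so (1,3) = 44.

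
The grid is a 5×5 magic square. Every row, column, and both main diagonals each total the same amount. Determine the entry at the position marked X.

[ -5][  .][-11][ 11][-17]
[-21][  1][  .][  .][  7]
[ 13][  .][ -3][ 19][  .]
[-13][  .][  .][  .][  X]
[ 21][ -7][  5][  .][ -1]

Column 1 is complete and sums to -5; that is the magic constant.
From row 1, -5 − (-5 + (-11) + 11 + (-17)) gives (1,2) = 17.
Row 5 needs -5; the known cells sum to 18, so (5,4) = -23.
Main diagonal needs -5; the known cells sum to -8, so (4,4) = 3.
Using column 4: 11 + 19 + 3 + (-23) + ? → (2,4) = -5 − 10 = -15.
The remaining cell in anti-diagonal is (4,2) = -5 − (-14) = 9.
Row 2 needs -5; the known cells sum to -28, so (2,3) = 23.
Using column 2: 17 + 1 + 9 + (-7) + ? → (3,2) = -5 − 20 = -25.
The remaining cell in column 3 is (4,3) = -5 − 14 = -19.
Using row 3: 13 + (-25) + (-3) + 19 + ? → (3,5) = -5 − 4 = -9.
Row 4 must total -5; the given cells sum to -20, so (4,5) = 15.

15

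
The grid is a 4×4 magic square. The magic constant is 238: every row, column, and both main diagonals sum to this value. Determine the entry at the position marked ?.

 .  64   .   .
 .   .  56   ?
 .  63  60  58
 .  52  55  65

62

The remaining cell in row 3 is (3,1) = 238 − 181 = 57.
Row 4 must total 238; the given cells sum to 172, so (4,1) = 66.
Using column 2: 64 + 63 + 52 + ? → (2,2) = 238 − 179 = 59.
From column 3, 238 − (56 + 60 + 55) gives (1,3) = 67.
Main diagonal must total 238; the given cells sum to 184, so (1,1) = 54.
Anti-diagonal must total 238; the given cells sum to 185, so (1,4) = 53.
From column 1, 238 − (54 + 57 + 66) gives (2,1) = 61.
Using column 4: 53 + 58 + 65 + ? → (2,4) = 238 − 176 = 62.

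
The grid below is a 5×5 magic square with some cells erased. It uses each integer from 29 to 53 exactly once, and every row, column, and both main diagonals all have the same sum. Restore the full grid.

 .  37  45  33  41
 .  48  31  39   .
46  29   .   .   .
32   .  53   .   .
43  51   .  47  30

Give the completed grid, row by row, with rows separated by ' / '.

The entries are 29 through 53, which sum to 1025, so each line sums to 1025/5 = 205.
From row 1, 205 − (37 + 45 + 33 + 41) gives (1,1) = 49.
Row 5: 43 + 51 + 47 + 30 + ? = 205, so (5,3) = 34.
Column 1 needs 205; the known cells sum to 170, so (2,1) = 35.
Using column 2: 37 + 48 + 29 + 51 + ? → (4,2) = 205 − 165 = 40.
From column 3, 205 − (45 + 31 + 53 + 34) gives (3,3) = 42.
The remaining cell in main diagonal is (4,4) = 205 − 169 = 36.
Row 2 must total 205; the given cells sum to 153, so (2,5) = 52.
Row 4 needs 205; the known cells sum to 161, so (4,5) = 44.
From column 4, 205 − (33 + 39 + 36 + 47) gives (3,4) = 50.
The remaining cell in column 5 is (3,5) = 205 − 167 = 38.

49 37 45 33 41 / 35 48 31 39 52 / 46 29 42 50 38 / 32 40 53 36 44 / 43 51 34 47 30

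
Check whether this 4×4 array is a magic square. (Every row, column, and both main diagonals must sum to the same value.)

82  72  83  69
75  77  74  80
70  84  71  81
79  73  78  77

Row 1: 82 + 72 + 83 + 69 = 306.
Row 2: 75 + 77 + 74 + 80 = 306.
Row 3: 70 + 84 + 71 + 81 = 306.
Row 4: 79 + 73 + 78 + 77 = 307.
Column 1: 82 + 75 + 70 + 79 = 306.
Column 2: 72 + 77 + 84 + 73 = 306.
Column 3: 83 + 74 + 71 + 78 = 306.
Column 4: 69 + 80 + 81 + 77 = 307.
Main diagonal: 82 + 77 + 71 + 77 = 307.
Anti-diagonal: 69 + 74 + 84 + 79 = 306.

No — main diagonal sums to 307 but column 2 sums to 306.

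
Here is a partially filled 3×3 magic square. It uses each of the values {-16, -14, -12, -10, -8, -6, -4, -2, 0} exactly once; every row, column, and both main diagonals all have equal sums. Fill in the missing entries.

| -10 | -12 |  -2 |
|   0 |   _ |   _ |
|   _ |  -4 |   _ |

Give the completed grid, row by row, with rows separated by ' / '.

-10 -12 -2 / 0 -8 -16 / -14 -4 -6

The 9 entries sum to -72, so each line sums to -72/3 = -24.
Column 1 must total -24; the given cells sum to -10, so (3,1) = -14.
The remaining cell in column 2 is (2,2) = -24 − (-16) = -8.
Using main diagonal: -10 + (-8) + ? → (3,3) = -24 − (-18) = -6.
Using row 2: 0 + (-8) + ? → (2,3) = -24 − (-8) = -16.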